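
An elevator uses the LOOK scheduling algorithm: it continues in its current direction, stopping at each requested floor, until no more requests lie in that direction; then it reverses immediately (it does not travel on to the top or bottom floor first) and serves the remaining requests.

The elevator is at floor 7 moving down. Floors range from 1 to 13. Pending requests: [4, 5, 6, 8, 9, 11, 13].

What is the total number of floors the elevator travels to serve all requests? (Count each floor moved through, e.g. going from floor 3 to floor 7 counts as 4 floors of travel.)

Start at floor 7 moving down, LOOK stop order: [6, 5, 4, 8, 9, 11, 13]
  7 → 6: |6-7| = 1, total = 1
  6 → 5: |5-6| = 1, total = 2
  5 → 4: |4-5| = 1, total = 3
  4 → 8: |8-4| = 4, total = 7
  8 → 9: |9-8| = 1, total = 8
  9 → 11: |11-9| = 2, total = 10
  11 → 13: |13-11| = 2, total = 12

Answer: 12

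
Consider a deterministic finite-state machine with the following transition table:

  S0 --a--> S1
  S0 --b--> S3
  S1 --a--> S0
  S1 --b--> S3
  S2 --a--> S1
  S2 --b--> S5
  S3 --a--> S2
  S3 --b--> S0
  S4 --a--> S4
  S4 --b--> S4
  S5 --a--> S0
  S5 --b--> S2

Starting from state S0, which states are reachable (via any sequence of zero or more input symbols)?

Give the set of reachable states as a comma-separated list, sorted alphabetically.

BFS from S0:
  visit S0: S0--a-->S1 (new), S0--b-->S3 (new)
  visit S1: S1--a-->S0 (seen), S1--b-->S3 (seen)
  visit S3: S3--a-->S2 (new), S3--b-->S0 (seen)
  visit S2: S2--a-->S1 (seen), S2--b-->S5 (new)
  visit S5: S5--a-->S0 (seen), S5--b-->S2 (seen)

Answer: S0, S1, S2, S3, S5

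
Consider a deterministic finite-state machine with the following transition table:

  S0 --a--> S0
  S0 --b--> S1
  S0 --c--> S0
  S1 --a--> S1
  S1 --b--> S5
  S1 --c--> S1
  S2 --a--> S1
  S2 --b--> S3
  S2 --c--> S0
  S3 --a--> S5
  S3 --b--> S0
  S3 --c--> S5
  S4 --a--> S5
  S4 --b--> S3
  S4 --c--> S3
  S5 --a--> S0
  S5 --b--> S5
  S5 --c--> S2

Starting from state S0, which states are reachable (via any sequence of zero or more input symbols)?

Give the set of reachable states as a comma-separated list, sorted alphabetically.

Answer: S0, S1, S2, S3, S5

Derivation:
BFS from S0:
  visit S0: S0--a-->S0 (seen), S0--b-->S1 (new), S0--c-->S0 (seen)
  visit S1: S1--a-->S1 (seen), S1--b-->S5 (new), S1--c-->S1 (seen)
  visit S5: S5--a-->S0 (seen), S5--b-->S5 (seen), S5--c-->S2 (new)
  visit S2: S2--a-->S1 (seen), S2--b-->S3 (new), S2--c-->S0 (seen)
  visit S3: S3--a-->S5 (seen), S3--b-->S0 (seen), S3--c-->S5 (seen)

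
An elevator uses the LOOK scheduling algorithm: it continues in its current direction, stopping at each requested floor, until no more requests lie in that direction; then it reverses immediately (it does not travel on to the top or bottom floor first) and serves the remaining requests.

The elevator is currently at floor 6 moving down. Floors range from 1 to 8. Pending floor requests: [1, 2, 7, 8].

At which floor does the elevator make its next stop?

Answer: 2

Derivation:
Current floor: 6, direction: down
Requests above: [7, 8]
Requests below: [1, 2]
Moving down and requests lie below → nearest below is max([1, 2]) = 2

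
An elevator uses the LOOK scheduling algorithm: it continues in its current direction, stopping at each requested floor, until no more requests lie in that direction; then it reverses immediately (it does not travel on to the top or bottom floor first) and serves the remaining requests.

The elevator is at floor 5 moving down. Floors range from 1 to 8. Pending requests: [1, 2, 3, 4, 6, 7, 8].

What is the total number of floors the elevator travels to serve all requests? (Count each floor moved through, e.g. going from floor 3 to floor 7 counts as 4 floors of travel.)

Start at floor 5 moving down, LOOK stop order: [4, 3, 2, 1, 6, 7, 8]
  5 → 4: |4-5| = 1, total = 1
  4 → 3: |3-4| = 1, total = 2
  3 → 2: |2-3| = 1, total = 3
  2 → 1: |1-2| = 1, total = 4
  1 → 6: |6-1| = 5, total = 9
  6 → 7: |7-6| = 1, total = 10
  7 → 8: |8-7| = 1, total = 11

Answer: 11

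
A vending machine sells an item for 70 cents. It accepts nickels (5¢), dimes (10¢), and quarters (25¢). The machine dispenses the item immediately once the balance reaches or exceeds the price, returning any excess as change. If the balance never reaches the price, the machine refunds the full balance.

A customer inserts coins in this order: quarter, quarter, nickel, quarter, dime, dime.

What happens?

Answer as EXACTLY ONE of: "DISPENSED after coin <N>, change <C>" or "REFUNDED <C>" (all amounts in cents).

Answer: DISPENSED after coin 4, change 10

Derivation:
Price: 70¢
Coin 1 (quarter, 25¢): balance = 25¢
Coin 2 (quarter, 25¢): balance = 50¢
Coin 3 (nickel, 5¢): balance = 55¢
Coin 4 (quarter, 25¢): balance = 80¢
  → balance >= price → DISPENSE, change = 80 - 70 = 10¢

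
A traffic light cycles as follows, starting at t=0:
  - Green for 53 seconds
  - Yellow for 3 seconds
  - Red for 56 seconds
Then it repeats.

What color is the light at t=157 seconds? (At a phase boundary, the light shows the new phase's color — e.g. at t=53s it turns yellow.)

Cycle length = 53 + 3 + 56 = 112s
t = 157, phase_t = 157 mod 112 = 45
45 < 53 (green end) → GREEN

Answer: green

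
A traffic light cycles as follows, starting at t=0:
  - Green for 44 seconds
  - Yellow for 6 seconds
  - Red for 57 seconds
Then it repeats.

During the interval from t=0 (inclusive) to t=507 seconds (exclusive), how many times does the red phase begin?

Answer: 5

Derivation:
Cycle = 44+6+57 = 107s
red phase starts at t = k*107 + 50 for k=0,1,2,...
Need k*107+50 < 507 → k < 4.271
k ∈ {0, ..., 4} → 5 starts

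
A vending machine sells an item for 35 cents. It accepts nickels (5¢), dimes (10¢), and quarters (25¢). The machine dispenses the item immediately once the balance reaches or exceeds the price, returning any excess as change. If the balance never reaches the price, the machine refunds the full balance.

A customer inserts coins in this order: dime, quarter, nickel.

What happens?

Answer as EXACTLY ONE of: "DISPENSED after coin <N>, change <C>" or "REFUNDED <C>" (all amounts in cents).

Answer: DISPENSED after coin 2, change 0

Derivation:
Price: 35¢
Coin 1 (dime, 10¢): balance = 10¢
Coin 2 (quarter, 25¢): balance = 35¢
  → balance >= price → DISPENSE, change = 35 - 35 = 0¢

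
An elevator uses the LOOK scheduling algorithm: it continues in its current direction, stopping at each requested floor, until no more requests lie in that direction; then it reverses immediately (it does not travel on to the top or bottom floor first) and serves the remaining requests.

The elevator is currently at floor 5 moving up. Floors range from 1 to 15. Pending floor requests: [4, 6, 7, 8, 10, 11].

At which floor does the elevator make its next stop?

Current floor: 5, direction: up
Requests above: [6, 7, 8, 10, 11]
Requests below: [4]
Moving up and requests lie above → nearest above is min([6, 7, 8, 10, 11]) = 6

Answer: 6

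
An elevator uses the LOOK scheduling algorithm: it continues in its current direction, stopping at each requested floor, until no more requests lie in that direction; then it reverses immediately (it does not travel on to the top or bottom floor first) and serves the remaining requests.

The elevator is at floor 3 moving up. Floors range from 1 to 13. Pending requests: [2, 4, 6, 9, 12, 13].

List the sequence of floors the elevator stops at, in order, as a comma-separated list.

Answer: 4, 6, 9, 12, 13, 2

Derivation:
Current: 3, moving UP
Serve above first (ascending): [4, 6, 9, 12, 13]
Then reverse, serve below (descending): [2]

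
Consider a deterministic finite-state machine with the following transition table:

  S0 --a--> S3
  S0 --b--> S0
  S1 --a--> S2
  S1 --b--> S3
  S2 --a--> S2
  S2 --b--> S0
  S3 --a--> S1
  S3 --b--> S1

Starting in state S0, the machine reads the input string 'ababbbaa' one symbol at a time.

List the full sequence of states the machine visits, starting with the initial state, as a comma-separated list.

Answer: S0, S3, S1, S2, S0, S0, S0, S3, S1

Derivation:
Start: S0
  read 'a': S0 --a--> S3
  read 'b': S3 --b--> S1
  read 'a': S1 --a--> S2
  read 'b': S2 --b--> S0
  read 'b': S0 --b--> S0
  read 'b': S0 --b--> S0
  read 'a': S0 --a--> S3
  read 'a': S3 --a--> S1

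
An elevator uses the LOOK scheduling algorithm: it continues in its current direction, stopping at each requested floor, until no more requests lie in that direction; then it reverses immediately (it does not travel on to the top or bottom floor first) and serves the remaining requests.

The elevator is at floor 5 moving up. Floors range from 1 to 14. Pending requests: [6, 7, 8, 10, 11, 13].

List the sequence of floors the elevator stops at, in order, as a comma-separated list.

Current: 5, moving UP
Serve above first (ascending): [6, 7, 8, 10, 11, 13]
Then reverse, serve below (descending): []

Answer: 6, 7, 8, 10, 11, 13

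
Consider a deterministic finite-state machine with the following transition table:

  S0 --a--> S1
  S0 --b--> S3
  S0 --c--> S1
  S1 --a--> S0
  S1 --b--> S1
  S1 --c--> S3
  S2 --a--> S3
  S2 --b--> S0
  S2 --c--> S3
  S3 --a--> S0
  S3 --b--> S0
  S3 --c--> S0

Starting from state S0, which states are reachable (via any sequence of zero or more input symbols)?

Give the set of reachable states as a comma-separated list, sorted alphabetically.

BFS from S0:
  visit S0: S0--a-->S1 (new), S0--b-->S3 (new), S0--c-->S1 (seen)
  visit S1: S1--a-->S0 (seen), S1--b-->S1 (seen), S1--c-->S3 (seen)
  visit S3: S3--a-->S0 (seen), S3--b-->S0 (seen), S3--c-->S0 (seen)

Answer: S0, S1, S3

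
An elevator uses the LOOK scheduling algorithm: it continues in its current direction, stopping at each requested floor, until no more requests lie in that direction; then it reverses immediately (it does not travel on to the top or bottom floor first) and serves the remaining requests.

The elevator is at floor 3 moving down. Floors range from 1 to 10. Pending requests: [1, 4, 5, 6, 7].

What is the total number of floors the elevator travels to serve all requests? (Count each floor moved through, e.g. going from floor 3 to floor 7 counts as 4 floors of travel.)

Answer: 8

Derivation:
Start at floor 3 moving down, LOOK stop order: [1, 4, 5, 6, 7]
  3 → 1: |1-3| = 2, total = 2
  1 → 4: |4-1| = 3, total = 5
  4 → 5: |5-4| = 1, total = 6
  5 → 6: |6-5| = 1, total = 7
  6 → 7: |7-6| = 1, total = 8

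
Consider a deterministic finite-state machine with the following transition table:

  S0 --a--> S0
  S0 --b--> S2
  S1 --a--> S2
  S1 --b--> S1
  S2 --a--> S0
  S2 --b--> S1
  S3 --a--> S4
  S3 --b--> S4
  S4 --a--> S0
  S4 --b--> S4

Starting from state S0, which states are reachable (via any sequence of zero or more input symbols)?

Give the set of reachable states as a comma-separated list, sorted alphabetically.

Answer: S0, S1, S2

Derivation:
BFS from S0:
  visit S0: S0--a-->S0 (seen), S0--b-->S2 (new)
  visit S2: S2--a-->S0 (seen), S2--b-->S1 (new)
  visit S1: S1--a-->S2 (seen), S1--b-->S1 (seen)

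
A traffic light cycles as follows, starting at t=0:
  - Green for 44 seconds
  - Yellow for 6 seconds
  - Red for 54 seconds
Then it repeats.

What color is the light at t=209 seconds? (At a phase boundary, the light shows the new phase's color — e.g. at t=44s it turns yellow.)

Cycle length = 44 + 6 + 54 = 104s
t = 209, phase_t = 209 mod 104 = 1
1 < 44 (green end) → GREEN

Answer: green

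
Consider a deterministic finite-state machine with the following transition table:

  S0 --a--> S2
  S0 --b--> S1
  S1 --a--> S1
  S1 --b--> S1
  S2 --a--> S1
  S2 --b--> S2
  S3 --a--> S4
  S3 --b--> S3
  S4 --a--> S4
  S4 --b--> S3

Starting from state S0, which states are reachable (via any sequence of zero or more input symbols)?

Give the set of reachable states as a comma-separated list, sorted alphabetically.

Answer: S0, S1, S2

Derivation:
BFS from S0:
  visit S0: S0--a-->S2 (new), S0--b-->S1 (new)
  visit S2: S2--a-->S1 (seen), S2--b-->S2 (seen)
  visit S1: S1--a-->S1 (seen), S1--b-->S1 (seen)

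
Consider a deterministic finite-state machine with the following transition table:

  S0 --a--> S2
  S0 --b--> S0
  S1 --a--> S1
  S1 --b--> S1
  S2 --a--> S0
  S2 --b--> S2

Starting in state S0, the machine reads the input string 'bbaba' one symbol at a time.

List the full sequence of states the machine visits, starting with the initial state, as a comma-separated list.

Start: S0
  read 'b': S0 --b--> S0
  read 'b': S0 --b--> S0
  read 'a': S0 --a--> S2
  read 'b': S2 --b--> S2
  read 'a': S2 --a--> S0

Answer: S0, S0, S0, S2, S2, S0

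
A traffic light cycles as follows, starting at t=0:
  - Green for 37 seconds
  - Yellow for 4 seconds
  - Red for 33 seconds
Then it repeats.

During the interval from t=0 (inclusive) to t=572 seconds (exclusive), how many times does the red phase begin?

Answer: 8

Derivation:
Cycle = 37+4+33 = 74s
red phase starts at t = k*74 + 41 for k=0,1,2,...
Need k*74+41 < 572 → k < 7.176
k ∈ {0, ..., 7} → 8 starts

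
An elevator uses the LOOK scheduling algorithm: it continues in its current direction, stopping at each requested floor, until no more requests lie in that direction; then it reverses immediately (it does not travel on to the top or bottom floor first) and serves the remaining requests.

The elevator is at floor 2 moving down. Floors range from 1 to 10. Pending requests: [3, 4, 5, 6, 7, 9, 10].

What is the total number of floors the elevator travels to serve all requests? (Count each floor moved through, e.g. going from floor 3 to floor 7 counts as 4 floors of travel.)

Answer: 8

Derivation:
Start at floor 2 moving down, LOOK stop order: [3, 4, 5, 6, 7, 9, 10]
  2 → 3: |3-2| = 1, total = 1
  3 → 4: |4-3| = 1, total = 2
  4 → 5: |5-4| = 1, total = 3
  5 → 6: |6-5| = 1, total = 4
  6 → 7: |7-6| = 1, total = 5
  7 → 9: |9-7| = 2, total = 7
  9 → 10: |10-9| = 1, total = 8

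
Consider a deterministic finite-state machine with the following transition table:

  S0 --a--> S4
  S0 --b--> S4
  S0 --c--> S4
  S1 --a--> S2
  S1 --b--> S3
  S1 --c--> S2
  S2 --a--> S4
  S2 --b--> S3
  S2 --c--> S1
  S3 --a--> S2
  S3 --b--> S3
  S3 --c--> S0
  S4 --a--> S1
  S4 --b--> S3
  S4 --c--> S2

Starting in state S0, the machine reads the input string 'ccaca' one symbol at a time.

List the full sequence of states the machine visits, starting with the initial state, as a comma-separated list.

Answer: S0, S4, S2, S4, S2, S4

Derivation:
Start: S0
  read 'c': S0 --c--> S4
  read 'c': S4 --c--> S2
  read 'a': S2 --a--> S4
  read 'c': S4 --c--> S2
  read 'a': S2 --a--> S4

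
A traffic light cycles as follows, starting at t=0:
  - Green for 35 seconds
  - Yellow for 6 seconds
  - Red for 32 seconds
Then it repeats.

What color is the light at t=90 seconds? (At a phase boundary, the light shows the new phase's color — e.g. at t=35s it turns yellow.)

Cycle length = 35 + 6 + 32 = 73s
t = 90, phase_t = 90 mod 73 = 17
17 < 35 (green end) → GREEN

Answer: green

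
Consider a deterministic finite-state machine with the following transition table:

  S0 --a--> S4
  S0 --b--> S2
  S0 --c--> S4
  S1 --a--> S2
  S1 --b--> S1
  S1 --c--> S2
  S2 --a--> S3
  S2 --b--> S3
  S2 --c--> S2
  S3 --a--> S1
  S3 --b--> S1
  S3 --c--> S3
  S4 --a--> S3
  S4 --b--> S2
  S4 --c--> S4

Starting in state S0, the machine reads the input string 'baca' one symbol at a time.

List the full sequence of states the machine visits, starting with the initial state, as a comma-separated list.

Start: S0
  read 'b': S0 --b--> S2
  read 'a': S2 --a--> S3
  read 'c': S3 --c--> S3
  read 'a': S3 --a--> S1

Answer: S0, S2, S3, S3, S1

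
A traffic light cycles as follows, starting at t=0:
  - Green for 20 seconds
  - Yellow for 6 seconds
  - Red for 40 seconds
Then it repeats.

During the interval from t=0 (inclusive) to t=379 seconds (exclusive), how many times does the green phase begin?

Cycle = 20+6+40 = 66s
green phase starts at t = k*66 + 0 for k=0,1,2,...
Need k*66+0 < 379 → k < 5.742
k ∈ {0, ..., 5} → 6 starts

Answer: 6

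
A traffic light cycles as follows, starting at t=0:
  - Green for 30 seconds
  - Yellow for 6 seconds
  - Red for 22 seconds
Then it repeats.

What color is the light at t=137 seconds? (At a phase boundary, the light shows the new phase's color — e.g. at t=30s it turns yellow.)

Cycle length = 30 + 6 + 22 = 58s
t = 137, phase_t = 137 mod 58 = 21
21 < 30 (green end) → GREEN

Answer: green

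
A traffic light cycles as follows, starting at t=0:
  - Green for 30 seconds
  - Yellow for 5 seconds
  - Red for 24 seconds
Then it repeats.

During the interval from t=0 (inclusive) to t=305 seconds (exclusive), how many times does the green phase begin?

Answer: 6

Derivation:
Cycle = 30+5+24 = 59s
green phase starts at t = k*59 + 0 for k=0,1,2,...
Need k*59+0 < 305 → k < 5.169
k ∈ {0, ..., 5} → 6 starts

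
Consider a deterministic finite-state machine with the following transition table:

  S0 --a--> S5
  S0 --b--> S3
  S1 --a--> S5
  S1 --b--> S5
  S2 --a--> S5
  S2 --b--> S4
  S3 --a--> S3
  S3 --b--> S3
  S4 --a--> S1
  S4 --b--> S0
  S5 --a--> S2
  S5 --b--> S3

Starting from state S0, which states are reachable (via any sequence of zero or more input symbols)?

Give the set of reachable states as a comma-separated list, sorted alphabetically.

Answer: S0, S1, S2, S3, S4, S5

Derivation:
BFS from S0:
  visit S0: S0--a-->S5 (new), S0--b-->S3 (new)
  visit S5: S5--a-->S2 (new), S5--b-->S3 (seen)
  visit S3: S3--a-->S3 (seen), S3--b-->S3 (seen)
  visit S2: S2--a-->S5 (seen), S2--b-->S4 (new)
  visit S4: S4--a-->S1 (new), S4--b-->S0 (seen)
  visit S1: S1--a-->S5 (seen), S1--b-->S5 (seen)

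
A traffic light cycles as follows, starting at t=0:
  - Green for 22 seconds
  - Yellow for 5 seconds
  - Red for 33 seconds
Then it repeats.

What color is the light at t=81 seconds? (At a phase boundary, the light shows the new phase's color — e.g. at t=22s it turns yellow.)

Answer: green

Derivation:
Cycle length = 22 + 5 + 33 = 60s
t = 81, phase_t = 81 mod 60 = 21
21 < 22 (green end) → GREEN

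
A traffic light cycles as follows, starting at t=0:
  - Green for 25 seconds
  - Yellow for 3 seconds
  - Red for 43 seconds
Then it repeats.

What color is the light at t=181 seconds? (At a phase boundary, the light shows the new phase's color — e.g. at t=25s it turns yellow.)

Answer: red

Derivation:
Cycle length = 25 + 3 + 43 = 71s
t = 181, phase_t = 181 mod 71 = 39
39 >= 28 → RED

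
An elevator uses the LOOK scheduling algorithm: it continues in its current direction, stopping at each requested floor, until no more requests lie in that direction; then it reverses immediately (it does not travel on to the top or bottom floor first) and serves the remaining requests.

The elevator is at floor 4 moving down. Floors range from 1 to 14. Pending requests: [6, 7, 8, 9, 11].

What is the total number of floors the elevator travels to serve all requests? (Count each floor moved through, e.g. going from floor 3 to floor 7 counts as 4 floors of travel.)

Answer: 7

Derivation:
Start at floor 4 moving down, LOOK stop order: [6, 7, 8, 9, 11]
  4 → 6: |6-4| = 2, total = 2
  6 → 7: |7-6| = 1, total = 3
  7 → 8: |8-7| = 1, total = 4
  8 → 9: |9-8| = 1, total = 5
  9 → 11: |11-9| = 2, total = 7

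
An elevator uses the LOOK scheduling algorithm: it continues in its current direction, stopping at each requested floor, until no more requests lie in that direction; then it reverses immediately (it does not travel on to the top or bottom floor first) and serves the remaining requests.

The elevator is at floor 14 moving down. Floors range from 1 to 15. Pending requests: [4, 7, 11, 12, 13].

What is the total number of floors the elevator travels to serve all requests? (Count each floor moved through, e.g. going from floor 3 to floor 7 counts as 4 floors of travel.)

Start at floor 14 moving down, LOOK stop order: [13, 12, 11, 7, 4]
  14 → 13: |13-14| = 1, total = 1
  13 → 12: |12-13| = 1, total = 2
  12 → 11: |11-12| = 1, total = 3
  11 → 7: |7-11| = 4, total = 7
  7 → 4: |4-7| = 3, total = 10

Answer: 10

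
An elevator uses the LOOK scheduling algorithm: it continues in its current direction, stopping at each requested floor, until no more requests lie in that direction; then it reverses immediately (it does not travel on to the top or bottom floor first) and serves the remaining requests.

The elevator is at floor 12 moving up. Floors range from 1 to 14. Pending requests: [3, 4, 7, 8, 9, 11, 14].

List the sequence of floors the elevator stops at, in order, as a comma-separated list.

Answer: 14, 11, 9, 8, 7, 4, 3

Derivation:
Current: 12, moving UP
Serve above first (ascending): [14]
Then reverse, serve below (descending): [11, 9, 8, 7, 4, 3]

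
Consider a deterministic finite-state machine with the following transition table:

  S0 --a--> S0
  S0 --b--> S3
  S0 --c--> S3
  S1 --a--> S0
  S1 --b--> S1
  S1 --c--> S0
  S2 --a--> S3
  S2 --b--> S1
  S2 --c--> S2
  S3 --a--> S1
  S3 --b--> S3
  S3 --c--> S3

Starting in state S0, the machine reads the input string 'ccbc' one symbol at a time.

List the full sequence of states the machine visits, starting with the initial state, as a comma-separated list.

Start: S0
  read 'c': S0 --c--> S3
  read 'c': S3 --c--> S3
  read 'b': S3 --b--> S3
  read 'c': S3 --c--> S3

Answer: S0, S3, S3, S3, S3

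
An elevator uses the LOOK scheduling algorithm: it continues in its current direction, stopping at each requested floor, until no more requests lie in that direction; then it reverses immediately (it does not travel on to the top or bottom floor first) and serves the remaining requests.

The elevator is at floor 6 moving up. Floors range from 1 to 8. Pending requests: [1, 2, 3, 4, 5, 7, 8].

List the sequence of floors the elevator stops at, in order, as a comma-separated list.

Answer: 7, 8, 5, 4, 3, 2, 1

Derivation:
Current: 6, moving UP
Serve above first (ascending): [7, 8]
Then reverse, serve below (descending): [5, 4, 3, 2, 1]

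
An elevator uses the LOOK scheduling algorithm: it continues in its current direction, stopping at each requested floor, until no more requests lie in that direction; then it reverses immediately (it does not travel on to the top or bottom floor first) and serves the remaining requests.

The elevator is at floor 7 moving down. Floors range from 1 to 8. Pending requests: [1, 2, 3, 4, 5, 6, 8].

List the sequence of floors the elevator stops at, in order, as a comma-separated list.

Current: 7, moving DOWN
Serve below first (descending): [6, 5, 4, 3, 2, 1]
Then reverse, serve above (ascending): [8]

Answer: 6, 5, 4, 3, 2, 1, 8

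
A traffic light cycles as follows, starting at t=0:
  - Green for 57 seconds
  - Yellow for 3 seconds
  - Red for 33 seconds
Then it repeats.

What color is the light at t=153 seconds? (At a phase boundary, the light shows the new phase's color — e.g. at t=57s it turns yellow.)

Answer: red

Derivation:
Cycle length = 57 + 3 + 33 = 93s
t = 153, phase_t = 153 mod 93 = 60
60 >= 60 → RED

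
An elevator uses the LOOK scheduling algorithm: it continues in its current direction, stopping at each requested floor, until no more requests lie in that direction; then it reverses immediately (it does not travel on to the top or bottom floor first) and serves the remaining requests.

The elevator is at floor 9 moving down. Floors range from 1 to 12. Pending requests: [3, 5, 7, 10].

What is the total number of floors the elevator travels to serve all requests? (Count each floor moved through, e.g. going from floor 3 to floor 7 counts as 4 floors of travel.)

Answer: 13

Derivation:
Start at floor 9 moving down, LOOK stop order: [7, 5, 3, 10]
  9 → 7: |7-9| = 2, total = 2
  7 → 5: |5-7| = 2, total = 4
  5 → 3: |3-5| = 2, total = 6
  3 → 10: |10-3| = 7, total = 13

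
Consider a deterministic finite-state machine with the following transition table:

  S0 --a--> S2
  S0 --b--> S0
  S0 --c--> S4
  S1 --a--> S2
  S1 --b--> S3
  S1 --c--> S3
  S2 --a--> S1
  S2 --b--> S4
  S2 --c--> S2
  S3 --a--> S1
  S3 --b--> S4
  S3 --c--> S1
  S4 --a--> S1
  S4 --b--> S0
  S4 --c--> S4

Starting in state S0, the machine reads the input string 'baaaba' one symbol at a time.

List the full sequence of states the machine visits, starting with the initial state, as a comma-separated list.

Start: S0
  read 'b': S0 --b--> S0
  read 'a': S0 --a--> S2
  read 'a': S2 --a--> S1
  read 'a': S1 --a--> S2
  read 'b': S2 --b--> S4
  read 'a': S4 --a--> S1

Answer: S0, S0, S2, S1, S2, S4, S1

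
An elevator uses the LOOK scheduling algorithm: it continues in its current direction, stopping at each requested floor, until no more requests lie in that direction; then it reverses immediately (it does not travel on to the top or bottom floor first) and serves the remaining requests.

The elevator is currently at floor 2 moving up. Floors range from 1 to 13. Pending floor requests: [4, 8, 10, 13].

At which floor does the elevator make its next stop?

Current floor: 2, direction: up
Requests above: [4, 8, 10, 13]
Requests below: []
Moving up and requests lie above → nearest above is min([4, 8, 10, 13]) = 4

Answer: 4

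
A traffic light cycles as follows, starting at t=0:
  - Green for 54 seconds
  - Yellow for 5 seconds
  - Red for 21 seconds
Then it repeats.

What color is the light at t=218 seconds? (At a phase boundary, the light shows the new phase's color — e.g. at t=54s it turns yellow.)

Answer: yellow

Derivation:
Cycle length = 54 + 5 + 21 = 80s
t = 218, phase_t = 218 mod 80 = 58
54 <= 58 < 59 (yellow end) → YELLOW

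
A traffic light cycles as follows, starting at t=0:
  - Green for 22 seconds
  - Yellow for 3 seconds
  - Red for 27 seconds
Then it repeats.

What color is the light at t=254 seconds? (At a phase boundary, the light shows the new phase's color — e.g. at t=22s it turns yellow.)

Answer: red

Derivation:
Cycle length = 22 + 3 + 27 = 52s
t = 254, phase_t = 254 mod 52 = 46
46 >= 25 → RED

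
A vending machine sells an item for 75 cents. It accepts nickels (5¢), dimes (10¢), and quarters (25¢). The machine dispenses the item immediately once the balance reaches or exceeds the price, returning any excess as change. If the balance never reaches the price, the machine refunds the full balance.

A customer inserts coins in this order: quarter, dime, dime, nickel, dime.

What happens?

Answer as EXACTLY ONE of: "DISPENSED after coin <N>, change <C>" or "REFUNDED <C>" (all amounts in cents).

Price: 75¢
Coin 1 (quarter, 25¢): balance = 25¢
Coin 2 (dime, 10¢): balance = 35¢
Coin 3 (dime, 10¢): balance = 45¢
Coin 4 (nickel, 5¢): balance = 50¢
Coin 5 (dime, 10¢): balance = 60¢
All coins inserted, balance 60¢ < price 75¢ → REFUND 60¢

Answer: REFUNDED 60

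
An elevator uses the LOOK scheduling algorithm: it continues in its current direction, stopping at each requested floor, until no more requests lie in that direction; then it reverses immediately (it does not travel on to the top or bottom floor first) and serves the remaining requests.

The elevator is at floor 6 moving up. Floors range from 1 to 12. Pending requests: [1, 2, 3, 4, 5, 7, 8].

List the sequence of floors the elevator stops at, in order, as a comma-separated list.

Answer: 7, 8, 5, 4, 3, 2, 1

Derivation:
Current: 6, moving UP
Serve above first (ascending): [7, 8]
Then reverse, serve below (descending): [5, 4, 3, 2, 1]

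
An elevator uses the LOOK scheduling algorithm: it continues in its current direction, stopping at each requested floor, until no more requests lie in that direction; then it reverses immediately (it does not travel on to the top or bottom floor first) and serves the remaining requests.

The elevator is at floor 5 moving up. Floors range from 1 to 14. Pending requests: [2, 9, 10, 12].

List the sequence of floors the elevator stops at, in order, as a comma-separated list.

Answer: 9, 10, 12, 2

Derivation:
Current: 5, moving UP
Serve above first (ascending): [9, 10, 12]
Then reverse, serve below (descending): [2]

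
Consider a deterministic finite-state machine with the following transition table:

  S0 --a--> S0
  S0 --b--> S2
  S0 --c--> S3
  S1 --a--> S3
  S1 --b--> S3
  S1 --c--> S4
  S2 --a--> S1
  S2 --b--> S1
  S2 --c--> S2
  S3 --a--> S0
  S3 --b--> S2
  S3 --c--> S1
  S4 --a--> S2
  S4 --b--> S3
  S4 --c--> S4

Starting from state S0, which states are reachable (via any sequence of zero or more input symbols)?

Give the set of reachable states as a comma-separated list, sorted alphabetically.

Answer: S0, S1, S2, S3, S4

Derivation:
BFS from S0:
  visit S0: S0--a-->S0 (seen), S0--b-->S2 (new), S0--c-->S3 (new)
  visit S2: S2--a-->S1 (new), S2--b-->S1 (seen), S2--c-->S2 (seen)
  visit S3: S3--a-->S0 (seen), S3--b-->S2 (seen), S3--c-->S1 (seen)
  visit S1: S1--a-->S3 (seen), S1--b-->S3 (seen), S1--c-->S4 (new)
  visit S4: S4--a-->S2 (seen), S4--b-->S3 (seen), S4--c-->S4 (seen)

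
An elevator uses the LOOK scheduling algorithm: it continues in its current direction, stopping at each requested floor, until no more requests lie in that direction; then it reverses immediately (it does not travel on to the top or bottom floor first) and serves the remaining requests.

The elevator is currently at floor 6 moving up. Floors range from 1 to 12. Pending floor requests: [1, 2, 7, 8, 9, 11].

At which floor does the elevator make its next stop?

Answer: 7

Derivation:
Current floor: 6, direction: up
Requests above: [7, 8, 9, 11]
Requests below: [1, 2]
Moving up and requests lie above → nearest above is min([7, 8, 9, 11]) = 7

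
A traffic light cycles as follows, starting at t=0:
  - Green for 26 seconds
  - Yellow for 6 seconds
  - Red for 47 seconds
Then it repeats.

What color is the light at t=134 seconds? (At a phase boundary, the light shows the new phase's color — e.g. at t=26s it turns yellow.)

Answer: red

Derivation:
Cycle length = 26 + 6 + 47 = 79s
t = 134, phase_t = 134 mod 79 = 55
55 >= 32 → RED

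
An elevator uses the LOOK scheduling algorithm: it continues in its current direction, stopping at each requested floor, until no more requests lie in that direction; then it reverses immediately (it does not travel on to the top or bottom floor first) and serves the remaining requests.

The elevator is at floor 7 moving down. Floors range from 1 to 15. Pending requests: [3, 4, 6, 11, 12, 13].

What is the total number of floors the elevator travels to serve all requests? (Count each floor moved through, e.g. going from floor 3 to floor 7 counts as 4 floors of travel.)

Answer: 14

Derivation:
Start at floor 7 moving down, LOOK stop order: [6, 4, 3, 11, 12, 13]
  7 → 6: |6-7| = 1, total = 1
  6 → 4: |4-6| = 2, total = 3
  4 → 3: |3-4| = 1, total = 4
  3 → 11: |11-3| = 8, total = 12
  11 → 12: |12-11| = 1, total = 13
  12 → 13: |13-12| = 1, total = 14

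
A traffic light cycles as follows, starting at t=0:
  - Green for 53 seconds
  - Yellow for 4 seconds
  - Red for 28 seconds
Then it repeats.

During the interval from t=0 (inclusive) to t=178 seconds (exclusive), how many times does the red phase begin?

Answer: 2

Derivation:
Cycle = 53+4+28 = 85s
red phase starts at t = k*85 + 57 for k=0,1,2,...
Need k*85+57 < 178 → k < 1.424
k ∈ {0, ..., 1} → 2 starts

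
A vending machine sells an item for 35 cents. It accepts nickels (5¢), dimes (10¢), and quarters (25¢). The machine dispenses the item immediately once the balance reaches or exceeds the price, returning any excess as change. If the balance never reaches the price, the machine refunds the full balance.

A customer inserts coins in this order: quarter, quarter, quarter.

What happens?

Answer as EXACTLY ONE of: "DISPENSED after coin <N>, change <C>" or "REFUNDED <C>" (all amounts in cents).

Price: 35¢
Coin 1 (quarter, 25¢): balance = 25¢
Coin 2 (quarter, 25¢): balance = 50¢
  → balance >= price → DISPENSE, change = 50 - 35 = 15¢

Answer: DISPENSED after coin 2, change 15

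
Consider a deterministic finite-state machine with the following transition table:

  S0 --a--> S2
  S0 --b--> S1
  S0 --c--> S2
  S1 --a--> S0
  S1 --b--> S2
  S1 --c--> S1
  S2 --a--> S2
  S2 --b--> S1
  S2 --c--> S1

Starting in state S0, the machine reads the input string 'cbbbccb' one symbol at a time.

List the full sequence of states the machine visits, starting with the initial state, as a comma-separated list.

Start: S0
  read 'c': S0 --c--> S2
  read 'b': S2 --b--> S1
  read 'b': S1 --b--> S2
  read 'b': S2 --b--> S1
  read 'c': S1 --c--> S1
  read 'c': S1 --c--> S1
  read 'b': S1 --b--> S2

Answer: S0, S2, S1, S2, S1, S1, S1, S2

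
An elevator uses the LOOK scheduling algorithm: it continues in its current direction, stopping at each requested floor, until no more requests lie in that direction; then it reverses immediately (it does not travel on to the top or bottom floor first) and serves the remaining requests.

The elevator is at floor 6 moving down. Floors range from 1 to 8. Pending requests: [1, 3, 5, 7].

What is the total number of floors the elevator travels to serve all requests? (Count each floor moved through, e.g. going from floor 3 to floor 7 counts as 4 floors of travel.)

Start at floor 6 moving down, LOOK stop order: [5, 3, 1, 7]
  6 → 5: |5-6| = 1, total = 1
  5 → 3: |3-5| = 2, total = 3
  3 → 1: |1-3| = 2, total = 5
  1 → 7: |7-1| = 6, total = 11

Answer: 11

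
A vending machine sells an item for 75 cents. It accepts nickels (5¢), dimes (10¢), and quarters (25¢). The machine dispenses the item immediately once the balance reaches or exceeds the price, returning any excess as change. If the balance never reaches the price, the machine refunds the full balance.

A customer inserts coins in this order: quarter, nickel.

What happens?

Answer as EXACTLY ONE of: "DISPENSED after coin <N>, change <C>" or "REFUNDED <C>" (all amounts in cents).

Answer: REFUNDED 30

Derivation:
Price: 75¢
Coin 1 (quarter, 25¢): balance = 25¢
Coin 2 (nickel, 5¢): balance = 30¢
All coins inserted, balance 30¢ < price 75¢ → REFUND 30¢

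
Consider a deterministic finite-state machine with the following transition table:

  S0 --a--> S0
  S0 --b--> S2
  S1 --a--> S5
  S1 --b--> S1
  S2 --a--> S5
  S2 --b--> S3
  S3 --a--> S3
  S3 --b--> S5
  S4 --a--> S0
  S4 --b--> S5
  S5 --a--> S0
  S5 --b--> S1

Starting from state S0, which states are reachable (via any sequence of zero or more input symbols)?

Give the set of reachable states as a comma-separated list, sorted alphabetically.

BFS from S0:
  visit S0: S0--a-->S0 (seen), S0--b-->S2 (new)
  visit S2: S2--a-->S5 (new), S2--b-->S3 (new)
  visit S5: S5--a-->S0 (seen), S5--b-->S1 (new)
  visit S3: S3--a-->S3 (seen), S3--b-->S5 (seen)
  visit S1: S1--a-->S5 (seen), S1--b-->S1 (seen)

Answer: S0, S1, S2, S3, S5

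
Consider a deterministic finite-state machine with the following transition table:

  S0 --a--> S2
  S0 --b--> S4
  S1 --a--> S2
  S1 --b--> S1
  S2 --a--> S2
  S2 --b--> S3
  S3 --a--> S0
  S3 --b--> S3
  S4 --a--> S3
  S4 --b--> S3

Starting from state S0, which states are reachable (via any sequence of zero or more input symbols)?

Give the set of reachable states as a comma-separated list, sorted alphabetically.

Answer: S0, S2, S3, S4

Derivation:
BFS from S0:
  visit S0: S0--a-->S2 (new), S0--b-->S4 (new)
  visit S2: S2--a-->S2 (seen), S2--b-->S3 (new)
  visit S4: S4--a-->S3 (seen), S4--b-->S3 (seen)
  visit S3: S3--a-->S0 (seen), S3--b-->S3 (seen)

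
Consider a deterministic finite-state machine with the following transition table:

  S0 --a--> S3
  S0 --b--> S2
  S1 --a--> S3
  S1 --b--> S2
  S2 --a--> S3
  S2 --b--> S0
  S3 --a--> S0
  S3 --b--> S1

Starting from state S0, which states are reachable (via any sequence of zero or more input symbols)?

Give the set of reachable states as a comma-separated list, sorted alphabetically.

BFS from S0:
  visit S0: S0--a-->S3 (new), S0--b-->S2 (new)
  visit S3: S3--a-->S0 (seen), S3--b-->S1 (new)
  visit S2: S2--a-->S3 (seen), S2--b-->S0 (seen)
  visit S1: S1--a-->S3 (seen), S1--b-->S2 (seen)

Answer: S0, S1, S2, S3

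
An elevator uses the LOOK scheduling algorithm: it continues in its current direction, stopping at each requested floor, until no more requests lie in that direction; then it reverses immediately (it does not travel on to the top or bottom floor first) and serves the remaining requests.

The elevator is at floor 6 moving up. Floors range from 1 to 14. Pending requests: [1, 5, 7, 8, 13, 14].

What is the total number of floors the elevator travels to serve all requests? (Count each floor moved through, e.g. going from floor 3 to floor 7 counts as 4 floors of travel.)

Answer: 21

Derivation:
Start at floor 6 moving up, LOOK stop order: [7, 8, 13, 14, 5, 1]
  6 → 7: |7-6| = 1, total = 1
  7 → 8: |8-7| = 1, total = 2
  8 → 13: |13-8| = 5, total = 7
  13 → 14: |14-13| = 1, total = 8
  14 → 5: |5-14| = 9, total = 17
  5 → 1: |1-5| = 4, total = 21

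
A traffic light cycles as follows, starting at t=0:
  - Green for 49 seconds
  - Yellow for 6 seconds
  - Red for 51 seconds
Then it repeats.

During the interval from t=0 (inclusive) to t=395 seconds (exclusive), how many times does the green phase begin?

Answer: 4

Derivation:
Cycle = 49+6+51 = 106s
green phase starts at t = k*106 + 0 for k=0,1,2,...
Need k*106+0 < 395 → k < 3.726
k ∈ {0, ..., 3} → 4 starts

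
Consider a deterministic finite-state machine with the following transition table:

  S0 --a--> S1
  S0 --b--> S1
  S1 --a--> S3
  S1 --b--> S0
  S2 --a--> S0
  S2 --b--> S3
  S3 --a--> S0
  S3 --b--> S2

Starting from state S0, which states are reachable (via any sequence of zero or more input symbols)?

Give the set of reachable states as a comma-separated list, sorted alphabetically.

BFS from S0:
  visit S0: S0--a-->S1 (new), S0--b-->S1 (seen)
  visit S1: S1--a-->S3 (new), S1--b-->S0 (seen)
  visit S3: S3--a-->S0 (seen), S3--b-->S2 (new)
  visit S2: S2--a-->S0 (seen), S2--b-->S3 (seen)

Answer: S0, S1, S2, S3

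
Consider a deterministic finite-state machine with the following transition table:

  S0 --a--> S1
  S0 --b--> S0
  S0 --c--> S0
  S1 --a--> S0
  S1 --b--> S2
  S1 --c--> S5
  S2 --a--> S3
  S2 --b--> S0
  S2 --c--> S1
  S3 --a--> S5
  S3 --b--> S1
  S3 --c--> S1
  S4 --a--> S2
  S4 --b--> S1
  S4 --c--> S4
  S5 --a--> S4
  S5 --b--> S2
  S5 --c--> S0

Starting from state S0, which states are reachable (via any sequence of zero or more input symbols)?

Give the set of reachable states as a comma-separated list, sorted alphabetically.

BFS from S0:
  visit S0: S0--a-->S1 (new), S0--b-->S0 (seen), S0--c-->S0 (seen)
  visit S1: S1--a-->S0 (seen), S1--b-->S2 (new), S1--c-->S5 (new)
  visit S2: S2--a-->S3 (new), S2--b-->S0 (seen), S2--c-->S1 (seen)
  visit S5: S5--a-->S4 (new), S5--b-->S2 (seen), S5--c-->S0 (seen)
  visit S3: S3--a-->S5 (seen), S3--b-->S1 (seen), S3--c-->S1 (seen)
  visit S4: S4--a-->S2 (seen), S4--b-->S1 (seen), S4--c-->S4 (seen)

Answer: S0, S1, S2, S3, S4, S5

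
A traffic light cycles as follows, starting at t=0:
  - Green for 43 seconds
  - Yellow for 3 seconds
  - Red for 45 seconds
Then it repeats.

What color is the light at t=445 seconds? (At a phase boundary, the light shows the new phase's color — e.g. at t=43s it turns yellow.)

Answer: red

Derivation:
Cycle length = 43 + 3 + 45 = 91s
t = 445, phase_t = 445 mod 91 = 81
81 >= 46 → RED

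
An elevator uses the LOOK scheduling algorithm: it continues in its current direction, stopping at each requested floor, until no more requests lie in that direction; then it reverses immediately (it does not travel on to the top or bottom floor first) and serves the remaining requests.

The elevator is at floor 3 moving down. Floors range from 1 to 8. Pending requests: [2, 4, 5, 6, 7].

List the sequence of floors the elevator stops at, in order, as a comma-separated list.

Current: 3, moving DOWN
Serve below first (descending): [2]
Then reverse, serve above (ascending): [4, 5, 6, 7]

Answer: 2, 4, 5, 6, 7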